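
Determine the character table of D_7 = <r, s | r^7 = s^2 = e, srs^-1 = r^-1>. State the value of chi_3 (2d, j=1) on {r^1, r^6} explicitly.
Conjugacy classes: {e} of size 1, {r^1, r^6} of size 2, {r^2, r^5} of size 2, {r^3, r^4} of size 2, {s, sr, ..., sr^6} of size 7.
Character table:
  irrep \ class              {e} (size 1)  {r^1, r^6} (size 2)  {r^2, r^5} (size 2)  {r^3, r^4} (size 2)  {s, sr, ..., sr^6} (size 7)
  chi_1 (triv)               1             1                    1                    1                    1                          
  chi_2 (sign: r->1, s->-1)  1             1                    1                    1                    -1                         
  chi_3 (2d, j=1)            2             2*cos(2*pi/7)        -2*cos(3*pi/7)       -2*cos(pi/7)         0                          
  chi_4 (2d, j=2)            2             -2*cos(3*pi/7)       -2*cos(pi/7)         2*cos(2*pi/7)        0                          
  chi_5 (2d, j=3)            2             -2*cos(pi/7)         2*cos(2*pi/7)        -2*cos(3*pi/7)       0                          

Spot check: chi_3 (2d, j=1) on {r^1, r^6} = 2*cos(2*pi/7).

Solution. D_7 has order 2*7 = 14 with 5 conjugacy classes, hence 5 irreducibles. Sum of squared dims 1 + 1 + 4 + 4 + 4 = 14 = |G|. Linear characters come from the abelianisation; the 2-dimensional irreps have character r^k -> 2*cos(2*pi*j*k/7), reflections -> 0.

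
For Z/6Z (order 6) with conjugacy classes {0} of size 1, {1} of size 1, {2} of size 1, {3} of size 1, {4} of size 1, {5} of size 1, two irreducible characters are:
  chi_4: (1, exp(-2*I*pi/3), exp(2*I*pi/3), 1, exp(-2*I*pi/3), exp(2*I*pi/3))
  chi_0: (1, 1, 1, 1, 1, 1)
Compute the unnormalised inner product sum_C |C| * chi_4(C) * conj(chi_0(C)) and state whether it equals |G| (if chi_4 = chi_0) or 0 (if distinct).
Sum = 0; so <chi_4, chi_0> = 0 (distinct irreducibles are orthogonal).

Details: Compute term by term over conjugacy classes (|C| * chi_4(C) * conj(chi_0(C))):
  1*(1)*conj(1) + 1*(exp(-2*I*pi/3))*conj(1) + 1*(exp(2*I*pi/3))*conj(1) + 1*(1)*conj(1) + 1*(exp(-2*I*pi/3))*conj(1) + 1*(exp(2*I*pi/3))*conj(1)
  = (1) + (exp(-2*I*pi/3)) + (exp(2*I*pi/3)) + (1) + (exp(-2*I*pi/3)) + (exp(2*I*pi/3))
  = 0.
(Exp terms are combined using exp(i*s)*conj(exp(i*t)) = exp(i*(s-t)), and sums of them are collapsed using the identity that for every m > 1 the m distinct m-th roots of unity sum to 0, e.g. 1 + exp(2*I*pi/3) + exp(-2*I*pi/3) = 0.)
Dividing by |G| = 6 gives 0/6 = 0, matching the row-orthogonality relation <chi_4, chi_0> = [chi_4 = chi_0].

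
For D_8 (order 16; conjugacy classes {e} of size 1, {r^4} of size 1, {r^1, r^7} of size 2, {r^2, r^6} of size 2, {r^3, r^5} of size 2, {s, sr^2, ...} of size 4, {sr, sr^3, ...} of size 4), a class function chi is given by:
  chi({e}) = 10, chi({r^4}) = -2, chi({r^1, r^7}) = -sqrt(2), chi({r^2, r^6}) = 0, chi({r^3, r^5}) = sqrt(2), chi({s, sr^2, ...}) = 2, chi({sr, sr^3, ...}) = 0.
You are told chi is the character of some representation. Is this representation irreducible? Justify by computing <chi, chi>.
Not irreducible (reducible): <chi, chi> = 8 > 1.

Reasoning: <chi, chi> = (1/|G|) sum_C |C| * |chi(C)|^2 = (1/16)[1*|10|^2 + 1*|-2|^2 + 2*|-sqrt(2)|^2 + 2*|0|^2 + 2*|sqrt(2)|^2 + 4*|2|^2 + 4*|0|^2]
  = (1/16)[(100) + (4) + (4) + (0) + (4) + (16) + (0)] = 128/16 = 8.
A character is irreducible iff <chi, chi> = 1, so this representation is reducible.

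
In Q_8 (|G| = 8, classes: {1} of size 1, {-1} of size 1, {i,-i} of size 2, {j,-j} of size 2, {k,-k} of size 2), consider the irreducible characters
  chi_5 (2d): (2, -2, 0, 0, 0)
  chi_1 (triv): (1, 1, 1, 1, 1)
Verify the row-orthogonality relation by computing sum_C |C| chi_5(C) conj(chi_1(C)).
Sum = 0; so <chi_5, chi_1> = 0 (distinct irreducibles are orthogonal).

Why: Compute term by term over conjugacy classes (|C| * chi_5(C) * conj(chi_1(C))):
  1*(2)*conj(1) + 1*(-2)*conj(1) + 2*(0)*conj(1) + 2*(0)*conj(1) + 2*(0)*conj(1)
  = (2) + (-2) + (0) + (0) + (0)
  = 0.
Dividing by |G| = 8 gives 0/8 = 0, matching the row-orthogonality relation <chi_5, chi_1> = [chi_5 = chi_1].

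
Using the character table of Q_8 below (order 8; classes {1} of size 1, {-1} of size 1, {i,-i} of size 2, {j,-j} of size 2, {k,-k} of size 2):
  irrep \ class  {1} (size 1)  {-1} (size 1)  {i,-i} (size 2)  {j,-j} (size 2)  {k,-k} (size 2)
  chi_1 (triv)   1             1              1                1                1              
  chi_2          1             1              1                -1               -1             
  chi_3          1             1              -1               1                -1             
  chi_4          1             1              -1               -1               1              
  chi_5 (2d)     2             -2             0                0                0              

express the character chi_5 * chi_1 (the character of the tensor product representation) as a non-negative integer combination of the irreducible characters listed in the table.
chi_5 tensor chi_1 = chi_5 (all other irreducibles have multiplicity 0).

Proof sketch: The character of a tensor product is the pointwise product (chi_5 * chi_1)(C) = chi_5(C) * chi_1(C):
  {1}: (2)*(1), {-1}: (-2)*(1), {i,-i}: (0)*(1), {j,-j}: (0)*(1), {k,-k}: (0)*(1)
so (chi_5 * chi_1) takes values
  {1} -> 2, {-1} -> -2, {i,-i} -> 0, {j,-j} -> 0, {k,-k} -> 0.
Now take the inner product of this character with each irreducible chi from the table, <chi_5*chi_1, chi> = (1/8) sum_C |C| (chi_5*chi_1)(C) conj(chi(C)):
  <chi_5*chi_1, chi_1> = (1/8)[1*(2)*conj(1) + 1*(-2)*conj(1) + 2*(0)*conj(1) + 2*(0)*conj(1) + 2*(0)*conj(1)]
      = (1/8)[(2) + (-2) + (0) + (0) + (0)] = 0/8 = 0
  <chi_5*chi_1, chi_2> = (1/8)[1*(2)*conj(1) + 1*(-2)*conj(1) + 2*(0)*conj(1) + 2*(0)*conj(-1) + 2*(0)*conj(-1)]
      = (1/8)[(2) + (-2) + (0) + (0) + (0)] = 0/8 = 0
  <chi_5*chi_1, chi_3> = (1/8)[1*(2)*conj(1) + 1*(-2)*conj(1) + 2*(0)*conj(-1) + 2*(0)*conj(1) + 2*(0)*conj(-1)]
      = (1/8)[(2) + (-2) + (0) + (0) + (0)] = 0/8 = 0
  <chi_5*chi_1, chi_4> = (1/8)[1*(2)*conj(1) + 1*(-2)*conj(1) + 2*(0)*conj(-1) + 2*(0)*conj(-1) + 2*(0)*conj(1)]
      = (1/8)[(2) + (-2) + (0) + (0) + (0)] = 0/8 = 0
  <chi_5*chi_1, chi_5> = (1/8)[1*(2)*conj(2) + 1*(-2)*conj(-2) + 2*(0)*conj(0) + 2*(0)*conj(0) + 2*(0)*conj(0)]
      = (1/8)[(4) + (4) + (0) + (0) + (0)] = 8/8 = 1
Hence the multiplicities are chi_5: 1. Dimension check: dim(chi_5)*dim(chi_1) = 2*1 = 2 and sum (mult * dim) = 1*2 = 2.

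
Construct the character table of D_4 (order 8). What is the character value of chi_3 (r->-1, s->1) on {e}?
Conjugacy classes: {e} of size 1, {r^2} of size 1, {r^1, r^3} of size 2, {s, sr^2, ...} of size 2, {sr, sr^3, ...} of size 2.
Character table:
  irrep \ class              {e} (size 1)  {r^2} (size 1)  {r^1, r^3} (size 2)  {s, sr^2, ...} (size 2)  {sr, sr^3, ...} (size 2)
  chi_1 (triv)               1             1               1                    1                        1                       
  chi_2 (sign: r->1, s->-1)  1             1               1                    -1                       -1                      
  chi_3 (r->-1, s->1)        1             1               -1                   1                        -1                      
  chi_4 (r->-1, s->-1)       1             1               -1                   -1                       1                       
  chi_5 (2d, j=1)            2             -2              0                    0                        0                       

Spot check: chi_3 (r->-1, s->1) on {e} = 1.

Why: D_4 has order 2*4 = 8 with 5 conjugacy classes, hence 5 irreducibles. Sum of squared dims 1 + 1 + 1 + 1 + 4 = 8 = |G|. Linear characters come from the abelianisation; the 2-dimensional irreps have character r^k -> 2*cos(2*pi*j*k/4), reflections -> 0.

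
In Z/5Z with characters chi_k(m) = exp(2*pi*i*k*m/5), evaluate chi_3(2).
chi_3(2) = zeta_5^6 = exp(2*I*pi/5)

Derivation: chi_3(2) = zeta_5^(3*2) = zeta_5^6. Since zeta_5^5 = 1, this equals zeta_5^1 = exp(2*pi*i*1/5) = exp(2*I*pi/5).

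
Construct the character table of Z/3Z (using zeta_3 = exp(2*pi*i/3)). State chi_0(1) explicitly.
Character table of Z/3Z (irreps indexed chi_0,...,chi_2 with chi_k(m) = zeta_3^(k*m), zeta_3 = exp(2*pi*i/3)):
  irrep \ class  {0} (size 1)  {1} (size 1)    {2} (size 1)  
  chi_0          1             1               1             
  chi_1          1             exp(2*I*pi/3)   exp(-2*I*pi/3)
  chi_2          1             exp(-2*I*pi/3)  exp(2*I*pi/3) 

Spot check: chi_0(1) = zeta_3^(0*1) = zeta_3^0 = 1.

Solution. Z/3Z is abelian, so all 3 irreducible complex representations are 1-dimensional. They are given by chi_k(m) = zeta_3^(k*m) for k = 0,...,2. Row orthogonality: sum_m chi_k(m) conj(chi_l(m)) = 3 * [k = l].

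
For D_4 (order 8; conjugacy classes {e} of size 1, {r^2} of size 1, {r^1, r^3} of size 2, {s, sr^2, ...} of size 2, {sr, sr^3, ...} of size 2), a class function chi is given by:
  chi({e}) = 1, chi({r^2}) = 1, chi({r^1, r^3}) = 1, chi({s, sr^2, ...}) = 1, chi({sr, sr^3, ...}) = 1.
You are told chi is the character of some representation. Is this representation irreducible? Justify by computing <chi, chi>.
Irreducible: <chi, chi> = 1.

Proof sketch: <chi, chi> = (1/|G|) sum_C |C| * |chi(C)|^2 = (1/8)[1*|1|^2 + 1*|1|^2 + 2*|1|^2 + 2*|1|^2 + 2*|1|^2]
  = (1/8)[(1) + (1) + (2) + (2) + (2)] = 8/8 = 1.
A character is irreducible iff <chi, chi> = 1, so this representation is irreducible.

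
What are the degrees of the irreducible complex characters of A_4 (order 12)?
Dimensions: 1, 1, 1, 3

Explanation: There are 4 irreducibles (= number of conjugacy classes). Their dimensions d_i satisfy sum d_i^2 = |G| = 12: 1 + 1 + 1 + 9 = 12.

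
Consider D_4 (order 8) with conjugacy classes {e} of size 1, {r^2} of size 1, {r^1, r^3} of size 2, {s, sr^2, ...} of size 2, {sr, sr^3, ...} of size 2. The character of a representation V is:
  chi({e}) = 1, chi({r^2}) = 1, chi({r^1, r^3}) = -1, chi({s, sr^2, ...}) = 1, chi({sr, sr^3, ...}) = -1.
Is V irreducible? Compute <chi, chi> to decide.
Irreducible: <chi, chi> = 1.

Reasoning: <chi, chi> = (1/|G|) sum_C |C| * |chi(C)|^2 = (1/8)[1*|1|^2 + 1*|1|^2 + 2*|-1|^2 + 2*|1|^2 + 2*|-1|^2]
  = (1/8)[(1) + (1) + (2) + (2) + (2)] = 8/8 = 1.
A character is irreducible iff <chi, chi> = 1, so this representation is irreducible.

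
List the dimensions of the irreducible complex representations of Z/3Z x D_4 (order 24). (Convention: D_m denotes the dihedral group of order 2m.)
Dimensions: 1, 1, 1, 1, 1, 1, 1, 1, 1, 1, 1, 1, 2, 2, 2

Solution. There are 15 irreducibles (= number of conjugacy classes). Their dimensions d_i satisfy sum d_i^2 = |G| = 24: 1 + 1 + 1 + 1 + 1 + 1 + 1 + 1 + 1 + 1 + 1 + 1 + 4 + 4 + 4 = 24. (For the product with Z/3Z: each of the 3 1-dim characters of Z/3Z tensors with each irrep of D_4, giving 3 copies of each D_4-dimension.)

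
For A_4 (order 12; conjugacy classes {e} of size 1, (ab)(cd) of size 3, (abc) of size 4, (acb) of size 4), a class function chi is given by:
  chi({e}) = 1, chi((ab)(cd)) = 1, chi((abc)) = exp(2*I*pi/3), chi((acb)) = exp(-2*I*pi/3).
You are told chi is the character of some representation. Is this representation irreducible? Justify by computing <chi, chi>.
Irreducible: <chi, chi> = 1.

Justification: <chi, chi> = (1/|G|) sum_C |C| * |chi(C)|^2 = (1/12)[1*|1|^2 + 3*|1|^2 + 4*|exp(2*I*pi/3)|^2 + 4*|exp(-2*I*pi/3)|^2]
  = (1/12)[(1) + (3) + (4) + (4)] = 12/12 = 1.
(Exp terms are combined using exp(i*s)*conj(exp(i*t)) = exp(i*(s-t)), and sums of them are collapsed using the identity that for every m > 1 the m distinct m-th roots of unity sum to 0, e.g. 1 + exp(2*I*pi/3) + exp(-2*I*pi/3) = 0.)
A character is irreducible iff <chi, chi> = 1, so this representation is irreducible.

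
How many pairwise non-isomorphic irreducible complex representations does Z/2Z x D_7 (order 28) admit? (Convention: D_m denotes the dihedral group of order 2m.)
10

Justification: The number of irreducible complex representations of a finite group equals its number of conjugacy classes. For a direct product, #classes(G x H) = #classes(G) * #classes(H). Z/2Z has 2 classes (abelian), D_7 has 5 classes, so 2 * 5 = 10, so Z/2Z x D_7 (order 28) has exactly 10 irreducible complex representations.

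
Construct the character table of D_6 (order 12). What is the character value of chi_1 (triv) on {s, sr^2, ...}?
Conjugacy classes: {e} of size 1, {r^3} of size 1, {r^1, r^5} of size 2, {r^2, r^4} of size 2, {s, sr^2, ...} of size 3, {sr, sr^3, ...} of size 3.
Character table:
  irrep \ class              {e} (size 1)  {r^3} (size 1)  {r^1, r^5} (size 2)  {r^2, r^4} (size 2)  {s, sr^2, ...} (size 3)  {sr, sr^3, ...} (size 3)
  chi_1 (triv)               1             1               1                    1                    1                        1                       
  chi_2 (sign: r->1, s->-1)  1             1               1                    1                    -1                       -1                      
  chi_3 (r->-1, s->1)        1             -1              -1                   1                    1                        -1                      
  chi_4 (r->-1, s->-1)       1             -1              -1                   1                    -1                       1                       
  chi_5 (2d, j=1)            2             -2              1                    -1                   0                        0                       
  chi_6 (2d, j=2)            2             2               -1                   -1                   0                        0                       

Spot check: chi_1 (triv) on {s, sr^2, ...} = 1.

Reasoning: D_6 has order 2*6 = 12 with 6 conjugacy classes, hence 6 irreducibles. Sum of squared dims 1 + 1 + 1 + 1 + 4 + 4 = 12 = |G|. Linear characters come from the abelianisation; the 2-dimensional irreps have character r^k -> 2*cos(2*pi*j*k/6), reflections -> 0.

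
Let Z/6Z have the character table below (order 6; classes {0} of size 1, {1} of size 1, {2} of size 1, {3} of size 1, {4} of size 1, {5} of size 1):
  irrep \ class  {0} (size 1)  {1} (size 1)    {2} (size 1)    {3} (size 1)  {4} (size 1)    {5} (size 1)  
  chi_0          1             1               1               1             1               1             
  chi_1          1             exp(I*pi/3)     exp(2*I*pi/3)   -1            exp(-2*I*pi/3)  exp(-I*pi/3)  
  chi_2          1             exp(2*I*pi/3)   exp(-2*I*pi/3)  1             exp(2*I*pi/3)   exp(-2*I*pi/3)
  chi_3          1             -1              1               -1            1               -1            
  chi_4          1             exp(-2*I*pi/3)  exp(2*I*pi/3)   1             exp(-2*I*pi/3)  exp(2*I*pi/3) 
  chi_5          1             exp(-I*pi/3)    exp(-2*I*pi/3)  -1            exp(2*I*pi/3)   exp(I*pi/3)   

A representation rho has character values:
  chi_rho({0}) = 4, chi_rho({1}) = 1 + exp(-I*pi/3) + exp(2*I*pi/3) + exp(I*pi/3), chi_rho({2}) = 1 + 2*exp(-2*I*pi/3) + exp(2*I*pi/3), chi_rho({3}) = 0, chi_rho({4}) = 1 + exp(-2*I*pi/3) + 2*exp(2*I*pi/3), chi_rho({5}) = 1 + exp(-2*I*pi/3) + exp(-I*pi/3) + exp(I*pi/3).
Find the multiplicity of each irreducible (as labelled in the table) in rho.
Multiplicities: chi_0: 1, chi_1: 1, chi_2: 1, chi_3: 0, chi_4: 0, chi_5: 1.

Argument: Use <chi_rho, chi> = (1/|G|) sum_C |C| * chi_rho(C) * conj(chi(C)) with |G| = 6 for each irreducible chi in the table:
  <chi_rho, chi_0> = (1/6)[1*(4)*conj(1) + 1*(1 + exp(-I*pi/3) + exp(2*I*pi/3) + exp(I*pi/3))*conj(1) + 1*(1 + 2*exp(-2*I*pi/3) + exp(2*I*pi/3))*conj(1) + 1*(0)*conj(1) + 1*(1 + exp(-2*I*pi/3) + 2*exp(2*I*pi/3))*conj(1) + 1*(1 + exp(-2*I*pi/3) + exp(-I*pi/3) + exp(I*pi/3))*conj(1)]
      = (1/6)[(4) + (1 + exp(-I*pi/3) + exp(2*I*pi/3) + exp(I*pi/3)) + (1 + 2*exp(-2*I*pi/3) + exp(2*I*pi/3)) + (0) + (1 + exp(-2*I*pi/3) + 2*exp(2*I*pi/3)) + (1 + exp(-2*I*pi/3) + exp(-I*pi/3) + exp(I*pi/3))] = 6/6 = 1
  <chi_rho, chi_1> = (1/6)[1*(4)*conj(1) + 1*(1 + exp(-I*pi/3) + exp(2*I*pi/3) + exp(I*pi/3))*conj(exp(I*pi/3)) + 1*(1 + 2*exp(-2*I*pi/3) + exp(2*I*pi/3))*conj(exp(2*I*pi/3)) + 1*(0)*conj(-1) + 1*(1 + exp(-2*I*pi/3) + 2*exp(2*I*pi/3))*conj(exp(-2*I*pi/3)) + 1*(1 + exp(-2*I*pi/3) + exp(-I*pi/3) + exp(I*pi/3))*conj(exp(-I*pi/3))]
      = (1/6)[(4) + (1 + exp(-2*I*pi/3) + exp(-I*pi/3) + exp(I*pi/3)) + (1 + exp(-2*I*pi/3) + 2*exp(2*I*pi/3)) + (0) + (1 + 2*exp(-2*I*pi/3) + exp(2*I*pi/3)) + (1 + exp(-I*pi/3) + exp(2*I*pi/3) + exp(I*pi/3))] = 6/6 = 1
  <chi_rho, chi_2> = (1/6)[1*(4)*conj(1) + 1*(1 + exp(-I*pi/3) + exp(2*I*pi/3) + exp(I*pi/3))*conj(exp(2*I*pi/3)) + 1*(1 + 2*exp(-2*I*pi/3) + exp(2*I*pi/3))*conj(exp(-2*I*pi/3)) + 1*(0)*conj(1) + 1*(1 + exp(-2*I*pi/3) + 2*exp(2*I*pi/3))*conj(exp(2*I*pi/3)) + 1*(1 + exp(-2*I*pi/3) + exp(-I*pi/3) + exp(I*pi/3))*conj(exp(-2*I*pi/3))]
      = (1/6)[(4) + (exp(-2*I*pi/3) + exp(-I*pi/3)) + (1) + (0) + (1) + (exp(2*I*pi/3) + exp(I*pi/3))] = 6/6 = 1
  <chi_rho, chi_3> = (1/6)[1*(4)*conj(1) + 1*(1 + exp(-I*pi/3) + exp(2*I*pi/3) + exp(I*pi/3))*conj(-1) + 1*(1 + 2*exp(-2*I*pi/3) + exp(2*I*pi/3))*conj(1) + 1*(0)*conj(-1) + 1*(1 + exp(-2*I*pi/3) + 2*exp(2*I*pi/3))*conj(1) + 1*(1 + exp(-2*I*pi/3) + exp(-I*pi/3) + exp(I*pi/3))*conj(-1)]
      = (1/6)[(4) + (-1 - exp(I*pi/3) - exp(2*I*pi/3) - exp(-I*pi/3)) + (1 + 2*exp(-2*I*pi/3) + exp(2*I*pi/3)) + (0) + (1 + exp(-2*I*pi/3) + 2*exp(2*I*pi/3)) + (-1 - exp(I*pi/3) - exp(-I*pi/3) - exp(-2*I*pi/3))] = 0/6 = 0
  <chi_rho, chi_4> = (1/6)[1*(4)*conj(1) + 1*(1 + exp(-I*pi/3) + exp(2*I*pi/3) + exp(I*pi/3))*conj(exp(-2*I*pi/3)) + 1*(1 + 2*exp(-2*I*pi/3) + exp(2*I*pi/3))*conj(exp(2*I*pi/3)) + 1*(0)*conj(1) + 1*(1 + exp(-2*I*pi/3) + 2*exp(2*I*pi/3))*conj(exp(-2*I*pi/3)) + 1*(1 + exp(-2*I*pi/3) + exp(-I*pi/3) + exp(I*pi/3))*conj(exp(2*I*pi/3))]
      = (1/6)[(4) + (-1 + exp(-2*I*pi/3) + exp(2*I*pi/3) + exp(I*pi/3)) + (1 + exp(-2*I*pi/3) + 2*exp(2*I*pi/3)) + (0) + (1 + 2*exp(-2*I*pi/3) + exp(2*I*pi/3)) + (-1 + exp(-2*I*pi/3) + exp(-I*pi/3) + exp(2*I*pi/3))] = 0/6 = 0
  <chi_rho, chi_5> = (1/6)[1*(4)*conj(1) + 1*(1 + exp(-I*pi/3) + exp(2*I*pi/3) + exp(I*pi/3))*conj(exp(-I*pi/3)) + 1*(1 + 2*exp(-2*I*pi/3) + exp(2*I*pi/3))*conj(exp(-2*I*pi/3)) + 1*(0)*conj(-1) + 1*(1 + exp(-2*I*pi/3) + 2*exp(2*I*pi/3))*conj(exp(2*I*pi/3)) + 1*(1 + exp(-2*I*pi/3) + exp(-I*pi/3) + exp(I*pi/3))*conj(exp(I*pi/3))]
      = (1/6)[(4) + (exp(2*I*pi/3) + exp(I*pi/3)) + (1) + (0) + (1) + (exp(-2*I*pi/3) + exp(-I*pi/3))] = 6/6 = 1
(Exp terms are combined using exp(i*s)*conj(exp(i*t)) = exp(i*(s-t)), and sums of them are collapsed using the identity that for every m > 1 the m distinct m-th roots of unity sum to 0, e.g. 1 + exp(2*I*pi/3) + exp(-2*I*pi/3) = 0.)
Dimension check: dim(rho) = sum (mult * dim) = 1*1 + 1*1 + 1*1 + 0*1 + 0*1 + 1*1 = 4 = chi_rho(e) = 4.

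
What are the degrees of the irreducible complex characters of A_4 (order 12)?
Dimensions: 1, 1, 1, 3

There are 4 irreducibles (= number of conjugacy classes). Their dimensions d_i satisfy sum d_i^2 = |G| = 12: 1 + 1 + 1 + 9 = 12.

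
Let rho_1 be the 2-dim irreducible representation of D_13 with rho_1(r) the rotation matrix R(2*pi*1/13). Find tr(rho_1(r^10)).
chi_{rho_1}(r^10) = 2*cos(2*pi*1*10/13) = 2*cos(6*pi/13)

Details: rho_1(r^10) is rotation by angle 2*pi*1*10/13, whose trace is 2*cos(2*pi*1*10/13) = 2*cos(6*pi/13).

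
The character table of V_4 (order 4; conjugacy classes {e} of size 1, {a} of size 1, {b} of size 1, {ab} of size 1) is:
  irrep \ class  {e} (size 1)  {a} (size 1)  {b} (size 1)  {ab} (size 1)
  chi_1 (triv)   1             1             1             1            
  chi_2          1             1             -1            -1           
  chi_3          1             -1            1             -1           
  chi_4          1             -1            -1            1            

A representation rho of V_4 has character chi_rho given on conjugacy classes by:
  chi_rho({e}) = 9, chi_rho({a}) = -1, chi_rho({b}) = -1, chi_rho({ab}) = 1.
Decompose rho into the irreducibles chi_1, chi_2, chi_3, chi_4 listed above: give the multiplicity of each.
Multiplicities: chi_1: 2, chi_2: 2, chi_3: 2, chi_4: 3.

Reasoning: Use <chi_rho, chi> = (1/|G|) sum_C |C| * chi_rho(C) * conj(chi(C)) with |G| = 4 for each irreducible chi in the table:
  <chi_rho, chi_1> = (1/4)[1*(9)*conj(1) + 1*(-1)*conj(1) + 1*(-1)*conj(1) + 1*(1)*conj(1)]
      = (1/4)[(9) + (-1) + (-1) + (1)] = 8/4 = 2
  <chi_rho, chi_2> = (1/4)[1*(9)*conj(1) + 1*(-1)*conj(1) + 1*(-1)*conj(-1) + 1*(1)*conj(-1)]
      = (1/4)[(9) + (-1) + (1) + (-1)] = 8/4 = 2
  <chi_rho, chi_3> = (1/4)[1*(9)*conj(1) + 1*(-1)*conj(-1) + 1*(-1)*conj(1) + 1*(1)*conj(-1)]
      = (1/4)[(9) + (1) + (-1) + (-1)] = 8/4 = 2
  <chi_rho, chi_4> = (1/4)[1*(9)*conj(1) + 1*(-1)*conj(-1) + 1*(-1)*conj(-1) + 1*(1)*conj(1)]
      = (1/4)[(9) + (1) + (1) + (1)] = 12/4 = 3
Dimension check: dim(rho) = sum (mult * dim) = 2*1 + 2*1 + 2*1 + 3*1 = 9 = chi_rho(e) = 9.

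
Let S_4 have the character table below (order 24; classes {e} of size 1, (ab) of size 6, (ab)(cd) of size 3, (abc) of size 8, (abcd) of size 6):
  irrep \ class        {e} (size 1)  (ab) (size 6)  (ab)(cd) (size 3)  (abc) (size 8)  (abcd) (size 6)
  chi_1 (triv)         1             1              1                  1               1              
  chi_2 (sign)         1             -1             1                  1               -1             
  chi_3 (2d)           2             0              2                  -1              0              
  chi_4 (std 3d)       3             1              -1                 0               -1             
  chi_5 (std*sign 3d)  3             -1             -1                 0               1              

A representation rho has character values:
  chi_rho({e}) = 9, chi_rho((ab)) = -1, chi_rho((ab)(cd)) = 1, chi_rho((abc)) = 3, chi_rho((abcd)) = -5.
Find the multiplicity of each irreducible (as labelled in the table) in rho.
Multiplicities: chi_1: 0, chi_2: 3, chi_3: 0, chi_4: 2, chi_5: 0.

Derivation: Use <chi_rho, chi> = (1/|G|) sum_C |C| * chi_rho(C) * conj(chi(C)) with |G| = 24 for each irreducible chi in the table:
  <chi_rho, chi_1> = (1/24)[1*(9)*conj(1) + 6*(-1)*conj(1) + 3*(1)*conj(1) + 8*(3)*conj(1) + 6*(-5)*conj(1)]
      = (1/24)[(9) + (-6) + (3) + (24) + (-30)] = 0/24 = 0
  <chi_rho, chi_2> = (1/24)[1*(9)*conj(1) + 6*(-1)*conj(-1) + 3*(1)*conj(1) + 8*(3)*conj(1) + 6*(-5)*conj(-1)]
      = (1/24)[(9) + (6) + (3) + (24) + (30)] = 72/24 = 3
  <chi_rho, chi_3> = (1/24)[1*(9)*conj(2) + 6*(-1)*conj(0) + 3*(1)*conj(2) + 8*(3)*conj(-1) + 6*(-5)*conj(0)]
      = (1/24)[(18) + (0) + (6) + (-24) + (0)] = 0/24 = 0
  <chi_rho, chi_4> = (1/24)[1*(9)*conj(3) + 6*(-1)*conj(1) + 3*(1)*conj(-1) + 8*(3)*conj(0) + 6*(-5)*conj(-1)]
      = (1/24)[(27) + (-6) + (-3) + (0) + (30)] = 48/24 = 2
  <chi_rho, chi_5> = (1/24)[1*(9)*conj(3) + 6*(-1)*conj(-1) + 3*(1)*conj(-1) + 8*(3)*conj(0) + 6*(-5)*conj(1)]
      = (1/24)[(27) + (6) + (-3) + (0) + (-30)] = 0/24 = 0
Dimension check: dim(rho) = sum (mult * dim) = 0*1 + 3*1 + 0*2 + 2*3 + 0*3 = 9 = chi_rho(e) = 9.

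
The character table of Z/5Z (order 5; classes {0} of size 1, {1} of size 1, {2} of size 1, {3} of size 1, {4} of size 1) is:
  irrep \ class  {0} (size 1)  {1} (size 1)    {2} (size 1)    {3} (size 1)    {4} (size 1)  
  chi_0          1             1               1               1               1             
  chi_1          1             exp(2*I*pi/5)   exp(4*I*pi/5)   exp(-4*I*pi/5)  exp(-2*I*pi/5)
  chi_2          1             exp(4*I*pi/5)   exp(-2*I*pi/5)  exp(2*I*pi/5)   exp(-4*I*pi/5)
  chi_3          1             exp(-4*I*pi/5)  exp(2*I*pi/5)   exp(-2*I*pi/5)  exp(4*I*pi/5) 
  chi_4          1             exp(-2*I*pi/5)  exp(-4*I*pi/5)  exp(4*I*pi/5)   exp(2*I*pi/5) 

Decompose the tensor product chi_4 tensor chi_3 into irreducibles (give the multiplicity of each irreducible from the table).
chi_4 tensor chi_3 = chi_2 (all other irreducibles have multiplicity 0).

The character of a tensor product is the pointwise product (chi_4 * chi_3)(C) = chi_4(C) * chi_3(C):
  {0}: (1)*(1), {1}: (exp(-2*I*pi/5))*(exp(-4*I*pi/5)), {2}: (exp(-4*I*pi/5))*(exp(2*I*pi/5)), {3}: (exp(4*I*pi/5))*(exp(-2*I*pi/5)), {4}: (exp(2*I*pi/5))*(exp(4*I*pi/5))
so (chi_4 * chi_3) takes values
  {0} -> 1, {1} -> exp(4*I*pi/5), {2} -> exp(-2*I*pi/5), {3} -> exp(2*I*pi/5), {4} -> exp(-4*I*pi/5).
Now take the inner product of this character with each irreducible chi from the table, <chi_4*chi_3, chi> = (1/5) sum_C |C| (chi_4*chi_3)(C) conj(chi(C)):
  <chi_4*chi_3, chi_0> = (1/5)[1*(1)*conj(1) + 1*(exp(4*I*pi/5))*conj(1) + 1*(exp(-2*I*pi/5))*conj(1) + 1*(exp(2*I*pi/5))*conj(1) + 1*(exp(-4*I*pi/5))*conj(1)]
      = (1/5)[(1) + (exp(4*I*pi/5)) + (exp(-2*I*pi/5)) + (exp(2*I*pi/5)) + (exp(-4*I*pi/5))] = 0/5 = 0
  <chi_4*chi_3, chi_1> = (1/5)[1*(1)*conj(1) + 1*(exp(4*I*pi/5))*conj(exp(2*I*pi/5)) + 1*(exp(-2*I*pi/5))*conj(exp(4*I*pi/5)) + 1*(exp(2*I*pi/5))*conj(exp(-4*I*pi/5)) + 1*(exp(-4*I*pi/5))*conj(exp(-2*I*pi/5))]
      = (1/5)[(1) + (exp(2*I*pi/5)) + (exp(4*I*pi/5)) + (exp(-4*I*pi/5)) + (exp(-2*I*pi/5))] = 0/5 = 0
  <chi_4*chi_3, chi_2> = (1/5)[1*(1)*conj(1) + 1*(exp(4*I*pi/5))*conj(exp(4*I*pi/5)) + 1*(exp(-2*I*pi/5))*conj(exp(-2*I*pi/5)) + 1*(exp(2*I*pi/5))*conj(exp(2*I*pi/5)) + 1*(exp(-4*I*pi/5))*conj(exp(-4*I*pi/5))]
      = (1/5)[(1) + (1) + (1) + (1) + (1)] = 5/5 = 1
  <chi_4*chi_3, chi_3> = (1/5)[1*(1)*conj(1) + 1*(exp(4*I*pi/5))*conj(exp(-4*I*pi/5)) + 1*(exp(-2*I*pi/5))*conj(exp(2*I*pi/5)) + 1*(exp(2*I*pi/5))*conj(exp(-2*I*pi/5)) + 1*(exp(-4*I*pi/5))*conj(exp(4*I*pi/5))]
      = (1/5)[(1) + (exp(-2*I*pi/5)) + (exp(-4*I*pi/5)) + (exp(4*I*pi/5)) + (exp(2*I*pi/5))] = 0/5 = 0
  <chi_4*chi_3, chi_4> = (1/5)[1*(1)*conj(1) + 1*(exp(4*I*pi/5))*conj(exp(-2*I*pi/5)) + 1*(exp(-2*I*pi/5))*conj(exp(-4*I*pi/5)) + 1*(exp(2*I*pi/5))*conj(exp(4*I*pi/5)) + 1*(exp(-4*I*pi/5))*conj(exp(2*I*pi/5))]
      = (1/5)[(1) + (exp(-4*I*pi/5)) + (exp(2*I*pi/5)) + (exp(-2*I*pi/5)) + (exp(4*I*pi/5))] = 0/5 = 0
(Exp terms are combined using exp(i*s)*conj(exp(i*t)) = exp(i*(s-t)), and sums of them are collapsed using the identity that for every m > 1 the m distinct m-th roots of unity sum to 0, e.g. 1 + exp(2*I*pi/3) + exp(-2*I*pi/3) = 0.)
Hence the multiplicities are chi_2: 1. Dimension check: dim(chi_4)*dim(chi_3) = 1*1 = 1 and sum (mult * dim) = 1*1 = 1.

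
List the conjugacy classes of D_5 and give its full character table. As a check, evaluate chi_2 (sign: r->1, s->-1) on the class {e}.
Conjugacy classes: {e} of size 1, {r^1, r^4} of size 2, {r^2, r^3} of size 2, {s, sr, ..., sr^4} of size 5.
Character table:
  irrep \ class              {e} (size 1)  {r^1, r^4} (size 2)  {r^2, r^3} (size 2)  {s, sr, ..., sr^4} (size 5)
  chi_1 (triv)               1             1                    1                    1                          
  chi_2 (sign: r->1, s->-1)  1             1                    1                    -1                         
  chi_3 (2d, j=1)            2             -1/2 + sqrt(5)/2     -sqrt(5)/2 - 1/2     0                          
  chi_4 (2d, j=2)            2             -sqrt(5)/2 - 1/2     -1/2 + sqrt(5)/2     0                          

Spot check: chi_2 (sign: r->1, s->-1) on {e} = 1.

Derivation: D_5 has order 2*5 = 10 with 4 conjugacy classes, hence 4 irreducibles. Sum of squared dims 1 + 1 + 4 + 4 = 10 = |G|. Linear characters come from the abelianisation; the 2-dimensional irreps have character r^k -> 2*cos(2*pi*j*k/5), reflections -> 0.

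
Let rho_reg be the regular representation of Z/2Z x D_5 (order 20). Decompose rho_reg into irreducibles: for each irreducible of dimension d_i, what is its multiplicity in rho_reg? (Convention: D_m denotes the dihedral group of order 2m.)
Each irreducible V_i of dimension d_i appears with multiplicity d_i, i.e. rho_reg = (direct sum over all irreducibles V_i) d_i V_i. The irreducible dimensions for Z/2Z x D_5 are 1, 1, 1, 1, 2, 2, 2, 2: 4 irreducibles of dimension 1, each with multiplicity 1; 4 irreducibles of dimension 2, each with multiplicity 2. Total dimension 4*1*1 + 4*2*2 = 20 = |G|.

Why: General theorem: in the regular representation of a finite group G, each irreducible appears with multiplicity equal to its dimension. Check: dim(rho_reg) = sum d_i^2 = 1 + 1 + 1 + 1 + 4 + 4 + 4 + 4 = 20 = |G|.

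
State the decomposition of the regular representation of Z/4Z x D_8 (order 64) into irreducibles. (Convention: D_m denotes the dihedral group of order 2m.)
Each irreducible V_i of dimension d_i appears with multiplicity d_i, i.e. rho_reg = (direct sum over all irreducibles V_i) d_i V_i. The irreducible dimensions for Z/4Z x D_8 are 1, 1, 1, 1, 1, 1, 1, 1, 1, 1, 1, 1, 1, 1, 1, 1, 2, 2, 2, 2, 2, 2, 2, 2, 2, 2, 2, 2: 16 irreducibles of dimension 1, each with multiplicity 1; 12 irreducibles of dimension 2, each with multiplicity 2. Total dimension 16*1*1 + 12*2*2 = 64 = |G|.

Solution. General theorem: in the regular representation of a finite group G, each irreducible appears with multiplicity equal to its dimension. Check: dim(rho_reg) = sum d_i^2 = 1 + 1 + 1 + 1 + 1 + 1 + 1 + 1 + 1 + 1 + 1 + 1 + 1 + 1 + 1 + 1 + 4 + 4 + 4 + 4 + 4 + 4 + 4 + 4 + 4 + 4 + 4 + 4 = 64 = |G|.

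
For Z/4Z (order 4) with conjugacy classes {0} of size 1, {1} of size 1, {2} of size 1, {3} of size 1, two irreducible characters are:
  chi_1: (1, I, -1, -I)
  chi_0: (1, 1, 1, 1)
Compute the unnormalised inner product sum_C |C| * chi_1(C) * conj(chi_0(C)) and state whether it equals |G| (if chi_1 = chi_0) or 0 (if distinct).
Sum = 0; so <chi_1, chi_0> = 0 (distinct irreducibles are orthogonal).

Compute term by term over conjugacy classes (|C| * chi_1(C) * conj(chi_0(C))):
  1*(1)*conj(1) + 1*(I)*conj(1) + 1*(-1)*conj(1) + 1*(-I)*conj(1)
  = (1) + (I) + (-1) + (-I)
  = 0.
(Exp terms are combined using exp(i*s)*conj(exp(i*t)) = exp(i*(s-t)), and sums of them are collapsed using the identity that for every m > 1 the m distinct m-th roots of unity sum to 0, e.g. 1 + exp(2*I*pi/3) + exp(-2*I*pi/3) = 0.)
Dividing by |G| = 4 gives 0/4 = 0, matching the row-orthogonality relation <chi_1, chi_0> = [chi_1 = chi_0].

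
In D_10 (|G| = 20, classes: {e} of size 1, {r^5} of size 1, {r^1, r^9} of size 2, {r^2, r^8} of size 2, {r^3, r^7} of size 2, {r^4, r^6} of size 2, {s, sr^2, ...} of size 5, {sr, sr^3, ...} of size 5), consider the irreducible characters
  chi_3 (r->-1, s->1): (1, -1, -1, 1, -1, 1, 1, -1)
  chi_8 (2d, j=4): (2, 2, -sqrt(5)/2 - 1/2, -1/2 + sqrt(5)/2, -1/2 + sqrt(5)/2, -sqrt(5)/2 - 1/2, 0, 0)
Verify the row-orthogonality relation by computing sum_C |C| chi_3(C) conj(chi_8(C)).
Sum = 0; so <chi_3, chi_8> = 0 (distinct irreducibles are orthogonal).

Solution. Compute term by term over conjugacy classes (|C| * chi_3(C) * conj(chi_8(C))):
  1*(1)*conj(2) + 1*(-1)*conj(2) + 2*(-1)*conj(-sqrt(5)/2 - 1/2) + 2*(1)*conj(-1/2 + sqrt(5)/2) + 2*(-1)*conj(-1/2 + sqrt(5)/2) + 2*(1)*conj(-sqrt(5)/2 - 1/2) + 5*(1)*conj(0) + 5*(-1)*conj(0)
  = (2) + (-2) + (1 + sqrt(5)) + (-1 + sqrt(5)) + (1 - sqrt(5)) + (-sqrt(5) - 1) + (0) + (0)
  = 0.
Dividing by |G| = 20 gives 0/20 = 0, matching the row-orthogonality relation <chi_3, chi_8> = [chi_3 = chi_8].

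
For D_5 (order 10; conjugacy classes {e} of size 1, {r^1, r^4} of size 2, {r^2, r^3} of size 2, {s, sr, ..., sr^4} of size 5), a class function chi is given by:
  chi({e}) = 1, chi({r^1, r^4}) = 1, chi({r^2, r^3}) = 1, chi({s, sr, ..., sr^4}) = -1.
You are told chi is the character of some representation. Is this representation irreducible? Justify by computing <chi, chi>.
Irreducible: <chi, chi> = 1.

Details: <chi, chi> = (1/|G|) sum_C |C| * |chi(C)|^2 = (1/10)[1*|1|^2 + 2*|1|^2 + 2*|1|^2 + 5*|-1|^2]
  = (1/10)[(1) + (2) + (2) + (5)] = 10/10 = 1.
A character is irreducible iff <chi, chi> = 1, so this representation is irreducible.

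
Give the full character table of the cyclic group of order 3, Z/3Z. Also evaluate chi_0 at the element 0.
Character table of Z/3Z (irreps indexed chi_0,...,chi_2 with chi_k(m) = zeta_3^(k*m), zeta_3 = exp(2*pi*i/3)):
  irrep \ class  {0} (size 1)  {1} (size 1)    {2} (size 1)  
  chi_0          1             1               1             
  chi_1          1             exp(2*I*pi/3)   exp(-2*I*pi/3)
  chi_2          1             exp(-2*I*pi/3)  exp(2*I*pi/3) 

Spot check: chi_0(0) = zeta_3^(0*0) = zeta_3^0 = 1.

Explanation: Z/3Z is abelian, so all 3 irreducible complex representations are 1-dimensional. They are given by chi_k(m) = zeta_3^(k*m) for k = 0,...,2. Row orthogonality: sum_m chi_k(m) conj(chi_l(m)) = 3 * [k = l].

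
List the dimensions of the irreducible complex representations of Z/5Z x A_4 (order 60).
Dimensions: 1, 1, 1, 1, 1, 1, 1, 1, 1, 1, 1, 1, 1, 1, 1, 3, 3, 3, 3, 3

Argument: There are 20 irreducibles (= number of conjugacy classes). Their dimensions d_i satisfy sum d_i^2 = |G| = 60: 1 + 1 + 1 + 1 + 1 + 1 + 1 + 1 + 1 + 1 + 1 + 1 + 1 + 1 + 1 + 9 + 9 + 9 + 9 + 9 = 60. (For the product with Z/5Z: each of the 5 1-dim characters of Z/5Z tensors with each irrep of A_4, giving 5 copies of each A_4-dimension.)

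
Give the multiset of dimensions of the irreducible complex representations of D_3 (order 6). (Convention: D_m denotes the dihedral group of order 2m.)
Dimensions: 1, 1, 2

Solution. There are 3 irreducibles (= number of conjugacy classes). Their dimensions d_i satisfy sum d_i^2 = |G| = 6: 1 + 1 + 4 = 6.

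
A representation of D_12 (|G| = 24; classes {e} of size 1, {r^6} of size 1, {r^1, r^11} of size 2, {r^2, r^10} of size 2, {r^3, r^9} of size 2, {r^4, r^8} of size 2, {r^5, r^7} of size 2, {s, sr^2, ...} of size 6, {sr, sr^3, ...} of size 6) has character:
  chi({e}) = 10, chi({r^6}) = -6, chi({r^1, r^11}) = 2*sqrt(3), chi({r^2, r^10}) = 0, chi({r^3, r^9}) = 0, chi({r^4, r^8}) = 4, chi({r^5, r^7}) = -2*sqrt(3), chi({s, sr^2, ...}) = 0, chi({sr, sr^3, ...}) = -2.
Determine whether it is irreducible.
Not irreducible (reducible): <chi, chi> = 10 > 1.

Argument: <chi, chi> = (1/|G|) sum_C |C| * |chi(C)|^2 = (1/24)[1*|10|^2 + 1*|-6|^2 + 2*|2*sqrt(3)|^2 + 2*|0|^2 + 2*|0|^2 + 2*|4|^2 + 2*|-2*sqrt(3)|^2 + 6*|0|^2 + 6*|-2|^2]
  = (1/24)[(100) + (36) + (24) + (0) + (0) + (32) + (24) + (0) + (24)] = 240/24 = 10.
A character is irreducible iff <chi, chi> = 1, so this representation is reducible.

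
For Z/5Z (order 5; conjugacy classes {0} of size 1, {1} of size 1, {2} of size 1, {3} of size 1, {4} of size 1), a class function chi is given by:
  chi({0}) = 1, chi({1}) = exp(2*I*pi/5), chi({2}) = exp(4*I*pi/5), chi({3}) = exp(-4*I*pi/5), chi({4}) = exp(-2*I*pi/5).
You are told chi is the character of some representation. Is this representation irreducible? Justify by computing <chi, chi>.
Irreducible: <chi, chi> = 1.

Justification: <chi, chi> = (1/|G|) sum_C |C| * |chi(C)|^2 = (1/5)[1*|1|^2 + 1*|exp(2*I*pi/5)|^2 + 1*|exp(4*I*pi/5)|^2 + 1*|exp(-4*I*pi/5)|^2 + 1*|exp(-2*I*pi/5)|^2]
  = (1/5)[(1) + (1) + (1) + (1) + (1)] = 5/5 = 1.
(Exp terms are combined using exp(i*s)*conj(exp(i*t)) = exp(i*(s-t)), and sums of them are collapsed using the identity that for every m > 1 the m distinct m-th roots of unity sum to 0, e.g. 1 + exp(2*I*pi/3) + exp(-2*I*pi/3) = 0.)
A character is irreducible iff <chi, chi> = 1, so this representation is irreducible.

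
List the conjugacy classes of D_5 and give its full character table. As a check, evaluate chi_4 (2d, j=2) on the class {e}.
Conjugacy classes: {e} of size 1, {r^1, r^4} of size 2, {r^2, r^3} of size 2, {s, sr, ..., sr^4} of size 5.
Character table:
  irrep \ class              {e} (size 1)  {r^1, r^4} (size 2)  {r^2, r^3} (size 2)  {s, sr, ..., sr^4} (size 5)
  chi_1 (triv)               1             1                    1                    1                          
  chi_2 (sign: r->1, s->-1)  1             1                    1                    -1                         
  chi_3 (2d, j=1)            2             -1/2 + sqrt(5)/2     -sqrt(5)/2 - 1/2     0                          
  chi_4 (2d, j=2)            2             -sqrt(5)/2 - 1/2     -1/2 + sqrt(5)/2     0                          

Spot check: chi_4 (2d, j=2) on {e} = 2.

Solution. D_5 has order 2*5 = 10 with 4 conjugacy classes, hence 4 irreducibles. Sum of squared dims 1 + 1 + 4 + 4 = 10 = |G|. Linear characters come from the abelianisation; the 2-dimensional irreps have character r^k -> 2*cos(2*pi*j*k/5), reflections -> 0.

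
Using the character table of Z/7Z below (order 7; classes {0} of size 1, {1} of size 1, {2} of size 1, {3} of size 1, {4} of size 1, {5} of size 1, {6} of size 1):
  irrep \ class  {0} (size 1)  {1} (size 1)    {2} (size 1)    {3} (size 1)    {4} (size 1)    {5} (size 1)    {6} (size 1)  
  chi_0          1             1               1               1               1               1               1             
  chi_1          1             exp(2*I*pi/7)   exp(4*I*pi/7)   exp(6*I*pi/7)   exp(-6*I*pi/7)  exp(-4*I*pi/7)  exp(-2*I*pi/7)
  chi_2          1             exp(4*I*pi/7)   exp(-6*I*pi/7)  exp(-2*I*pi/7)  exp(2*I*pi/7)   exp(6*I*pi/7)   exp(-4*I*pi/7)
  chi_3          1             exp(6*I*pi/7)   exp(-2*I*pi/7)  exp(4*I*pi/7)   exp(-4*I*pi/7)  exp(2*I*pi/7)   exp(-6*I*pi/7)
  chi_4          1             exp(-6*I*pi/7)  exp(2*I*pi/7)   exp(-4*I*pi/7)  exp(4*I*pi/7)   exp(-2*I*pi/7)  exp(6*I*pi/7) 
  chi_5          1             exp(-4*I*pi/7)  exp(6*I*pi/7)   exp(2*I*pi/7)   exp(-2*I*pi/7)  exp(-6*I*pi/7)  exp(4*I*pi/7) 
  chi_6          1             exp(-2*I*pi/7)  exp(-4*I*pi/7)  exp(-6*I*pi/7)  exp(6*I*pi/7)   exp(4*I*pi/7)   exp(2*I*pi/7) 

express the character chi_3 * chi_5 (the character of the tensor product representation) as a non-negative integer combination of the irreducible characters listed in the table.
chi_3 tensor chi_5 = chi_1 (all other irreducibles have multiplicity 0).

Solution. The character of a tensor product is the pointwise product (chi_3 * chi_5)(C) = chi_3(C) * chi_5(C):
  {0}: (1)*(1), {1}: (exp(6*I*pi/7))*(exp(-4*I*pi/7)), {2}: (exp(-2*I*pi/7))*(exp(6*I*pi/7)), {3}: (exp(4*I*pi/7))*(exp(2*I*pi/7)), {4}: (exp(-4*I*pi/7))*(exp(-2*I*pi/7)), {5}: (exp(2*I*pi/7))*(exp(-6*I*pi/7)), {6}: (exp(-6*I*pi/7))*(exp(4*I*pi/7))
so (chi_3 * chi_5) takes values
  {0} -> 1, {1} -> exp(2*I*pi/7), {2} -> exp(4*I*pi/7), {3} -> exp(6*I*pi/7), {4} -> exp(-6*I*pi/7), {5} -> exp(-4*I*pi/7), {6} -> exp(-2*I*pi/7).
Now take the inner product of this character with each irreducible chi from the table, <chi_3*chi_5, chi> = (1/7) sum_C |C| (chi_3*chi_5)(C) conj(chi(C)):
  <chi_3*chi_5, chi_0> = (1/7)[1*(1)*conj(1) + 1*(exp(2*I*pi/7))*conj(1) + 1*(exp(4*I*pi/7))*conj(1) + 1*(exp(6*I*pi/7))*conj(1) + 1*(exp(-6*I*pi/7))*conj(1) + 1*(exp(-4*I*pi/7))*conj(1) + 1*(exp(-2*I*pi/7))*conj(1)]
      = (1/7)[(1) + (exp(2*I*pi/7)) + (exp(4*I*pi/7)) + (exp(6*I*pi/7)) + (exp(-6*I*pi/7)) + (exp(-4*I*pi/7)) + (exp(-2*I*pi/7))] = 0/7 = 0
  <chi_3*chi_5, chi_1> = (1/7)[1*(1)*conj(1) + 1*(exp(2*I*pi/7))*conj(exp(2*I*pi/7)) + 1*(exp(4*I*pi/7))*conj(exp(4*I*pi/7)) + 1*(exp(6*I*pi/7))*conj(exp(6*I*pi/7)) + 1*(exp(-6*I*pi/7))*conj(exp(-6*I*pi/7)) + 1*(exp(-4*I*pi/7))*conj(exp(-4*I*pi/7)) + 1*(exp(-2*I*pi/7))*conj(exp(-2*I*pi/7))]
      = (1/7)[(1) + (1) + (1) + (1) + (1) + (1) + (1)] = 7/7 = 1
  <chi_3*chi_5, chi_2> = (1/7)[1*(1)*conj(1) + 1*(exp(2*I*pi/7))*conj(exp(4*I*pi/7)) + 1*(exp(4*I*pi/7))*conj(exp(-6*I*pi/7)) + 1*(exp(6*I*pi/7))*conj(exp(-2*I*pi/7)) + 1*(exp(-6*I*pi/7))*conj(exp(2*I*pi/7)) + 1*(exp(-4*I*pi/7))*conj(exp(6*I*pi/7)) + 1*(exp(-2*I*pi/7))*conj(exp(-4*I*pi/7))]
      = (1/7)[(1) + (exp(-2*I*pi/7)) + (exp(-4*I*pi/7)) + (exp(-6*I*pi/7)) + (exp(6*I*pi/7)) + (exp(4*I*pi/7)) + (exp(2*I*pi/7))] = 0/7 = 0
  <chi_3*chi_5, chi_3> = (1/7)[1*(1)*conj(1) + 1*(exp(2*I*pi/7))*conj(exp(6*I*pi/7)) + 1*(exp(4*I*pi/7))*conj(exp(-2*I*pi/7)) + 1*(exp(6*I*pi/7))*conj(exp(4*I*pi/7)) + 1*(exp(-6*I*pi/7))*conj(exp(-4*I*pi/7)) + 1*(exp(-4*I*pi/7))*conj(exp(2*I*pi/7)) + 1*(exp(-2*I*pi/7))*conj(exp(-6*I*pi/7))]
      = (1/7)[(1) + (exp(-4*I*pi/7)) + (exp(6*I*pi/7)) + (exp(2*I*pi/7)) + (exp(-2*I*pi/7)) + (exp(-6*I*pi/7)) + (exp(4*I*pi/7))] = 0/7 = 0
  <chi_3*chi_5, chi_4> = (1/7)[1*(1)*conj(1) + 1*(exp(2*I*pi/7))*conj(exp(-6*I*pi/7)) + 1*(exp(4*I*pi/7))*conj(exp(2*I*pi/7)) + 1*(exp(6*I*pi/7))*conj(exp(-4*I*pi/7)) + 1*(exp(-6*I*pi/7))*conj(exp(4*I*pi/7)) + 1*(exp(-4*I*pi/7))*conj(exp(-2*I*pi/7)) + 1*(exp(-2*I*pi/7))*conj(exp(6*I*pi/7))]
      = (1/7)[(1) + (exp(-6*I*pi/7)) + (exp(2*I*pi/7)) + (exp(-4*I*pi/7)) + (exp(4*I*pi/7)) + (exp(-2*I*pi/7)) + (exp(6*I*pi/7))] = 0/7 = 0
  <chi_3*chi_5, chi_5> = (1/7)[1*(1)*conj(1) + 1*(exp(2*I*pi/7))*conj(exp(-4*I*pi/7)) + 1*(exp(4*I*pi/7))*conj(exp(6*I*pi/7)) + 1*(exp(6*I*pi/7))*conj(exp(2*I*pi/7)) + 1*(exp(-6*I*pi/7))*conj(exp(-2*I*pi/7)) + 1*(exp(-4*I*pi/7))*conj(exp(-6*I*pi/7)) + 1*(exp(-2*I*pi/7))*conj(exp(4*I*pi/7))]
      = (1/7)[(1) + (exp(6*I*pi/7)) + (exp(-2*I*pi/7)) + (exp(4*I*pi/7)) + (exp(-4*I*pi/7)) + (exp(2*I*pi/7)) + (exp(-6*I*pi/7))] = 0/7 = 0
  <chi_3*chi_5, chi_6> = (1/7)[1*(1)*conj(1) + 1*(exp(2*I*pi/7))*conj(exp(-2*I*pi/7)) + 1*(exp(4*I*pi/7))*conj(exp(-4*I*pi/7)) + 1*(exp(6*I*pi/7))*conj(exp(-6*I*pi/7)) + 1*(exp(-6*I*pi/7))*conj(exp(6*I*pi/7)) + 1*(exp(-4*I*pi/7))*conj(exp(4*I*pi/7)) + 1*(exp(-2*I*pi/7))*conj(exp(2*I*pi/7))]
      = (1/7)[(1) + (exp(4*I*pi/7)) + (exp(-6*I*pi/7)) + (exp(-2*I*pi/7)) + (exp(2*I*pi/7)) + (exp(6*I*pi/7)) + (exp(-4*I*pi/7))] = 0/7 = 0
(Exp terms are combined using exp(i*s)*conj(exp(i*t)) = exp(i*(s-t)), and sums of them are collapsed using the identity that for every m > 1 the m distinct m-th roots of unity sum to 0, e.g. 1 + exp(2*I*pi/3) + exp(-2*I*pi/3) = 0.)
Hence the multiplicities are chi_1: 1. Dimension check: dim(chi_3)*dim(chi_5) = 1*1 = 1 and sum (mult * dim) = 1*1 = 1.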